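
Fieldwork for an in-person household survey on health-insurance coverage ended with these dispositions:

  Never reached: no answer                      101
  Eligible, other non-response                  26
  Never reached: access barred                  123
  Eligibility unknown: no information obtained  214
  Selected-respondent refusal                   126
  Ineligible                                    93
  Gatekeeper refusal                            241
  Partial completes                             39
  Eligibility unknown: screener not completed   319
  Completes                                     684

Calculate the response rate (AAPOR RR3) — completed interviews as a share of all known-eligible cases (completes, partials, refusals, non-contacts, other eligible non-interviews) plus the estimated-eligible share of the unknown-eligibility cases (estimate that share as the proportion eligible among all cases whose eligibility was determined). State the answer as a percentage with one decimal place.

Declined to participate = 241 + 126 = 367
Never reached = 101 + 123 = 224
Undetermined eligibility = 319 + 214 = 533
Numerator: 684
Eligible (known): 684 + 39 + 367 + 224 + 26 = 1340
e = 1340 / (1340 + 93) = 1340 / 1433 = 0.9351
Eligible share of unknowns: 0.9351 × 533 = 498.41
Base: 1340 + 498.41 = 1838.41
RR3 = 684 / 1838.41 = 0.3721

37.2%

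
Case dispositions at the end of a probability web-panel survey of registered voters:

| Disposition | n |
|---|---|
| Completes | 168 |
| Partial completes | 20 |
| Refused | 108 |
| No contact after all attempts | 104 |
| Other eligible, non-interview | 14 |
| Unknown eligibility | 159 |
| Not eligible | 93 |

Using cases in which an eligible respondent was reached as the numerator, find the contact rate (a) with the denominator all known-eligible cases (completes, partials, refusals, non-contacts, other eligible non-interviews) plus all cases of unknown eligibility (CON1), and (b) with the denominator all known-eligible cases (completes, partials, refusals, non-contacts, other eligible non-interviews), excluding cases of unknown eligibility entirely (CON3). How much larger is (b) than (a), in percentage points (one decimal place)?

Top = 168 + 20 + 108 + 14 = 310
Base = 168 + 20 + 108 + 104 + 14 + 159 = 573
CON1 = 310 / 573 = 0.5410
Base = 168 + 20 + 108 + 104 + 14 = 414
CON3 = 310 / 414 = 0.7488
Difference = 74.88 − 54.10 = 20.78 percentage points

20.8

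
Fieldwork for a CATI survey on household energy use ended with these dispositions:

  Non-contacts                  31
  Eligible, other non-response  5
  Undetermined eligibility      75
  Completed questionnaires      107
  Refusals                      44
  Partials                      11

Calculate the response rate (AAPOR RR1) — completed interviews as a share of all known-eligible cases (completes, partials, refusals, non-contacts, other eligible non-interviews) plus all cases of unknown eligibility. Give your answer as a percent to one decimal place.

39.2%

Num → 107
Base → 107 + 11 + 44 + 31 + 5 + 75 = 273
RR1 = 107 / 273 = 0.3919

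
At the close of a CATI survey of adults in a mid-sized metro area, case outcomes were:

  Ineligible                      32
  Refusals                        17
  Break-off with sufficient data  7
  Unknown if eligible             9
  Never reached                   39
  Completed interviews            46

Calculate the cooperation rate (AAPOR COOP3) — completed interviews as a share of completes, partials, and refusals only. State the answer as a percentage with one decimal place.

65.7%

Top → 46
Base → 46 + 7 + 17 = 70
COOP3 = 46 / 70 = 0.6571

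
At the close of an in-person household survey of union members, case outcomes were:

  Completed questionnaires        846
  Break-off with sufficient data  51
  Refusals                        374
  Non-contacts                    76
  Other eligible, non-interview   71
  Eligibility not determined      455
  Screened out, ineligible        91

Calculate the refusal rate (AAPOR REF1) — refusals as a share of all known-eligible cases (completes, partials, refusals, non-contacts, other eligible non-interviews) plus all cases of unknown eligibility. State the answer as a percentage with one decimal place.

Numerator = 374
Denominator = 846 + 51 + 374 + 76 + 71 + 455 = 1873
REF1 = 374 / 1873 = 0.1997

20.0%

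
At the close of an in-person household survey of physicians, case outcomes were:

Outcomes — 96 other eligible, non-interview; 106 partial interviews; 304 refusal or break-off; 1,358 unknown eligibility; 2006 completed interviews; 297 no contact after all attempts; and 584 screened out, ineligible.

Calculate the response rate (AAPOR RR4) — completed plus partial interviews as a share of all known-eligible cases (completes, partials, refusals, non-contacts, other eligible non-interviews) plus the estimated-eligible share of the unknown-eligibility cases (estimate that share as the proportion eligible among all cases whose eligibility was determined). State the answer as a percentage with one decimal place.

53.7%

Num: 2006 + 106 = 2112
Known eligible: 2006 + 106 + 304 + 297 + 96 = 2809
e = 2809 / (2809 + 584) = 2809 / 3393 = 0.8279
Estimated eligible among unknowns: 0.8279 × 1358 = 1124.29
Base: 2809 + 1124.29 = 3933.29
RR4 = 2112 / 3933.29 = 0.5370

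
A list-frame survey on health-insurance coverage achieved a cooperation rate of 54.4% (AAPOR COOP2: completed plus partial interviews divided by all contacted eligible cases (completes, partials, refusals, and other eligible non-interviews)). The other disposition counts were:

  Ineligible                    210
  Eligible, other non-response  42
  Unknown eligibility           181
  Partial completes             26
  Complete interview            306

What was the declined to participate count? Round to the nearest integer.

236

Top → 306 + 26 = 332
COOP2 = 332 / D = 0.544
D = 332 / 0.544 = 610.3
Rest of base = 374
declined to participate = 610.3 − 374 ≈ 236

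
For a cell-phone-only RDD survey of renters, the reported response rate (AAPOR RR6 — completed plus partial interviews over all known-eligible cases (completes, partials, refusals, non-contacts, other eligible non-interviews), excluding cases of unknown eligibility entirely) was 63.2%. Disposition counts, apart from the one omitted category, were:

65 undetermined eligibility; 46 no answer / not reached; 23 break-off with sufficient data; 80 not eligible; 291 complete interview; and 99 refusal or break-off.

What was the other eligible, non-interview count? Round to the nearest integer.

38

Top → 291 + 23 = 314
RR6 = 314 / D = 0.632
D = 314 / 0.632 = 496.8
Rest of base = 459
other eligible, non-interview = 496.8 − 459 ≈ 38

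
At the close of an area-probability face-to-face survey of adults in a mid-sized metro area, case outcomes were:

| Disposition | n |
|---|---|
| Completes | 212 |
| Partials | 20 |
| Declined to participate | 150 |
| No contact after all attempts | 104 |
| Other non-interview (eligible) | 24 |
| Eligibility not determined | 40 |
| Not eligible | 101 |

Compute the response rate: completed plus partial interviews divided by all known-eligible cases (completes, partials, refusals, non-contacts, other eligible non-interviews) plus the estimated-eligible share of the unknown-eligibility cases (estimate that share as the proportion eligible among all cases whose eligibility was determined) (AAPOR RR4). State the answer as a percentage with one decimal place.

Num = 212 + 20 = 232
Eligible (known) = 212 + 20 + 150 + 104 + 24 = 510
e = 510 / (510 + 101) = 510 / 611 = 0.8347
e × U = 0.8347 × 40 = 33.39
Base = 510 + 33.39 = 543.39
RR4 = 232 / 543.39 = 0.4269

42.7%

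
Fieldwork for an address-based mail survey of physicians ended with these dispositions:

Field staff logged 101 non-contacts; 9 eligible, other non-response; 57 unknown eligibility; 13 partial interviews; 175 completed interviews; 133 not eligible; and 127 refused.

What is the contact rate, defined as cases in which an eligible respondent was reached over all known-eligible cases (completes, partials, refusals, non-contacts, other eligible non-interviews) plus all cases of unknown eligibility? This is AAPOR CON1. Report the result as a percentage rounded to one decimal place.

Top → 175 + 13 + 127 + 9 = 324
Denom → 175 + 13 + 127 + 101 + 9 + 57 = 482
CON1 = 324 / 482 = 0.6722

67.2%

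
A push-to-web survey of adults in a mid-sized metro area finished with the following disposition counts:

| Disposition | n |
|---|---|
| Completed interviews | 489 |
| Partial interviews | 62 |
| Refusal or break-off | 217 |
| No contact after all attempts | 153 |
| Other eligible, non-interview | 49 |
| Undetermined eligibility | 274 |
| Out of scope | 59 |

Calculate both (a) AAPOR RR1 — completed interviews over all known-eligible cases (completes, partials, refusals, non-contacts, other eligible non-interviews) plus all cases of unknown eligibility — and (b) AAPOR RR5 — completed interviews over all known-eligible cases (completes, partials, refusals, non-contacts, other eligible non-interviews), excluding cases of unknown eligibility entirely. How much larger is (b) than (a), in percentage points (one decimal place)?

11.1

Top → 489
Denom → 489 + 62 + 217 + 153 + 49 + 274 = 1244
RR1 = 489 / 1244 = 0.3931
Denom → 489 + 62 + 217 + 153 + 49 = 970
RR5 = 489 / 970 = 0.5041
Difference = 50.41 − 39.31 = 11.10 percentage points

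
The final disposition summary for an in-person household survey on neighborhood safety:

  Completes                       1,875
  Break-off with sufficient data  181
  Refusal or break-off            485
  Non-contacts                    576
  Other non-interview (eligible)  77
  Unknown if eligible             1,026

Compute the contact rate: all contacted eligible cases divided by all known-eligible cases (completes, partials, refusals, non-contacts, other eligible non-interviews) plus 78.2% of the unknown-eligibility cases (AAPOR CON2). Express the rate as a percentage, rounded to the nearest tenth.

65.5%

Num: 1875 + 181 + 485 + 77 = 2618
Eligible (known): 1875 + 181 + 485 + 576 + 77 = 3194
e × U: 0.7820 × 1026 = 802.33
Denom: 3194 + 802.33 = 3996.33
CON2 = 2618 / 3996.33 = 0.6551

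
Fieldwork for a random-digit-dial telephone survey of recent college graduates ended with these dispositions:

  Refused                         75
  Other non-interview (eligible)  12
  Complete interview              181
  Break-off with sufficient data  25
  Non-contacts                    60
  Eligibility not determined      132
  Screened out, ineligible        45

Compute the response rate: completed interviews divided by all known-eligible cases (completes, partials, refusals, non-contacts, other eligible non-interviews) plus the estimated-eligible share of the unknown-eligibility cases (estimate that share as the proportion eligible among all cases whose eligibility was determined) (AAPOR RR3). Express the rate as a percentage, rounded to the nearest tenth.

38.5%

Numerator = 181
Known eligible = 181 + 25 + 75 + 60 + 12 = 353
e = 353 / (353 + 45) = 353 / 398 = 0.8869
Estimated eligible among unknowns = 0.8869 × 132 = 117.07
Base = 353 + 117.07 = 470.07
RR3 = 181 / 470.07 = 0.3850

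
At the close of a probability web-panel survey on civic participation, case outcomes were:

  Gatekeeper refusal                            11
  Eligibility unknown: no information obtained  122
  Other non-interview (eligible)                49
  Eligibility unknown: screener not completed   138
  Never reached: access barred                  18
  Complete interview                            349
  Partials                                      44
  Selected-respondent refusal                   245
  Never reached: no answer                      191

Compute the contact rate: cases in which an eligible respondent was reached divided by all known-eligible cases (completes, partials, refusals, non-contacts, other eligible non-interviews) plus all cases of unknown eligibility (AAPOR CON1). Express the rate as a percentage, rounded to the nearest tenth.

59.8%

Declined to participate = 11 + 245 = 256
Never reached = 191 + 18 = 209
Eligibility not determined = 138 + 122 = 260
Num: 349 + 44 + 256 + 49 = 698
Base: 349 + 44 + 256 + 209 + 49 + 260 = 1167
CON1 = 698 / 1167 = 0.5981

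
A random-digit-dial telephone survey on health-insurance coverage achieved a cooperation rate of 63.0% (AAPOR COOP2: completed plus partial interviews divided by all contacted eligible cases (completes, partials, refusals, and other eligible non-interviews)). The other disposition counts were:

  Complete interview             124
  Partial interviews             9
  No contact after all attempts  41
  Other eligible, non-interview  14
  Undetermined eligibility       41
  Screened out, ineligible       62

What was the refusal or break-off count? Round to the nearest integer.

Top = 124 + 9 = 133
COOP2 = 133 / D = 0.630
D = 133 / 0.630 = 211.1
Rest of base = 147
refusal or break-off = 211.1 − 147 ≈ 64

64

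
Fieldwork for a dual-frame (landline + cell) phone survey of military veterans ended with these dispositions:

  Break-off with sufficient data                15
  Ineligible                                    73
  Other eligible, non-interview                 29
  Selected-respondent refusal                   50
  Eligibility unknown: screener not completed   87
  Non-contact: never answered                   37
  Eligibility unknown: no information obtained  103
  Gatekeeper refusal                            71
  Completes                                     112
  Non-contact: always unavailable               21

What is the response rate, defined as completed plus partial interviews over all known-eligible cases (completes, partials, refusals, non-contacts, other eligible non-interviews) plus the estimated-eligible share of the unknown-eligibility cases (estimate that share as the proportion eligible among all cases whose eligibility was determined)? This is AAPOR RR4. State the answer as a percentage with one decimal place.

25.9%

Refused = 71 + 50 = 121
No contact after all attempts = 37 + 21 = 58
Eligibility not determined = 87 + 103 = 190
Num = 112 + 15 = 127
Eligible (known) = 112 + 15 + 121 + 58 + 29 = 335
e = 335 / (335 + 73) = 335 / 408 = 0.8211
Eligible share of unknowns = 0.8211 × 190 = 156.01
Base = 335 + 156.01 = 491.01
RR4 = 127 / 491.01 = 0.2587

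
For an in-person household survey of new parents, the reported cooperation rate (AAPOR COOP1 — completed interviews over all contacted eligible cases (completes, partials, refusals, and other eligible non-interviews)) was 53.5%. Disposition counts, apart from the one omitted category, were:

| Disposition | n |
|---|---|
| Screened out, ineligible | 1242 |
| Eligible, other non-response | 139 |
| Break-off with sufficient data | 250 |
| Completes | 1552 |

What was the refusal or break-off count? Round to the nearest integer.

960

COOP1 = 1552 / D = 0.535
D = 1552 / 0.535 = 2900.9
Remaining denominator categories sum to 1941
refusal or break-off = 2900.9 − 1941 ≈ 960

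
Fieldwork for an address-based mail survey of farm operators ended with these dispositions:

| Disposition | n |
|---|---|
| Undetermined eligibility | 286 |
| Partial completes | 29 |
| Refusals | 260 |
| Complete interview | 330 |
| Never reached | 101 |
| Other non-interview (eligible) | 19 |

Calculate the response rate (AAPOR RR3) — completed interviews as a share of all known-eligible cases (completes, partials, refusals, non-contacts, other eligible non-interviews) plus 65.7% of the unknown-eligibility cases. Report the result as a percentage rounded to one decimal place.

35.6%

Numerator: 330
Known eligible: 330 + 29 + 260 + 101 + 19 = 739
Estimated eligible among unknowns: 0.6570 × 286 = 187.90
Denom: 739 + 187.90 = 926.90
RR3 = 330 / 926.90 = 0.3560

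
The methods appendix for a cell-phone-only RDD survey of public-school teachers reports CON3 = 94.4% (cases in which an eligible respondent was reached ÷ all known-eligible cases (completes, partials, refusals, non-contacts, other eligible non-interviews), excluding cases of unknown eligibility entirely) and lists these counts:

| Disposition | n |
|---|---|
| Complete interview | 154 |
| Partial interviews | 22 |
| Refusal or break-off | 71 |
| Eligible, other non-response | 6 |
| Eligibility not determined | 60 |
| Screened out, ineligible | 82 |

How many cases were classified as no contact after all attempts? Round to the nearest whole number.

Numerator → 154 + 22 + 71 + 6 = 253
CON3 = 253 / D = 0.944
D = 253 / 0.944 = 268.0
Rest of base = 253
no contact after all attempts = 268.0 − 253 ≈ 15

15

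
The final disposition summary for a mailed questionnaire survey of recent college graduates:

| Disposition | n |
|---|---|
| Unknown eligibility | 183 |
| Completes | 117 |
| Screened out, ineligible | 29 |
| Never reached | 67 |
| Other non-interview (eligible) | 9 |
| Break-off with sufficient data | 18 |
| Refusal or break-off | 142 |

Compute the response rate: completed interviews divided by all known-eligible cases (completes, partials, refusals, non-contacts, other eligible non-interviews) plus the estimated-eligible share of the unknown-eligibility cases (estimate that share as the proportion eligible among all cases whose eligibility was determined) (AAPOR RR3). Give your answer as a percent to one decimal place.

Numerator: 117
Known eligible: 117 + 18 + 142 + 67 + 9 = 353
e = 353 / (353 + 29) = 353 / 382 = 0.9241
Eligible share of unknowns: 0.9241 × 183 = 169.11
Denom: 353 + 169.11 = 522.11
RR3 = 117 / 522.11 = 0.2241

22.4%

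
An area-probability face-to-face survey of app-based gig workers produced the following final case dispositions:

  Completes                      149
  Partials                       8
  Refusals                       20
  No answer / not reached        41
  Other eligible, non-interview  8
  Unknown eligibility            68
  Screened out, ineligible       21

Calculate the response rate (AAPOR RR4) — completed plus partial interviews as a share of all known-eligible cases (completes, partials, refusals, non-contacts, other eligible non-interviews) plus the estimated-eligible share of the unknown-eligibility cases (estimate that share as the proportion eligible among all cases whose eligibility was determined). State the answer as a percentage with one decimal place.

54.5%

Top → 149 + 8 = 157
Determined eligible → 149 + 8 + 20 + 41 + 8 = 226
e = 226 / (226 + 21) = 226 / 247 = 0.9150
Eligible share of unknowns → 0.9150 × 68 = 62.22
Denominator → 226 + 62.22 = 288.22
RR4 = 157 / 288.22 = 0.5447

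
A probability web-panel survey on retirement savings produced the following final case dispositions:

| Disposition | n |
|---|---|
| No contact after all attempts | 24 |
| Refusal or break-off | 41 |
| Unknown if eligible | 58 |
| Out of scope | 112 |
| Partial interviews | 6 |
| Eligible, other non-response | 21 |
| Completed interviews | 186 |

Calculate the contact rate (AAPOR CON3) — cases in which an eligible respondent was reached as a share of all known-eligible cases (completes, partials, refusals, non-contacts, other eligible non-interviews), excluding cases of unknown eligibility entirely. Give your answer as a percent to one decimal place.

Top = 186 + 6 + 41 + 21 = 254
Denominator = 186 + 6 + 41 + 24 + 21 = 278
CON3 = 254 / 278 = 0.9137

91.4%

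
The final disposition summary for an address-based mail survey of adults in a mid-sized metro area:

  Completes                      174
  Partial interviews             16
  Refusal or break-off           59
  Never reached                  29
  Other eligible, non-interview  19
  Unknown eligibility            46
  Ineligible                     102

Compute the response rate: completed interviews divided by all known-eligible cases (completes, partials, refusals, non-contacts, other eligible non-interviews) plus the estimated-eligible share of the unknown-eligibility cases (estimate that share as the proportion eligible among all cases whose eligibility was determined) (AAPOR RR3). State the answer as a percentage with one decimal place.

52.5%

Numerator → 174
Eligible (known) → 174 + 16 + 59 + 29 + 19 = 297
e = 297 / (297 + 102) = 297 / 399 = 0.7444
Eligible share of unknowns → 0.7444 × 46 = 34.24
Denom → 297 + 34.24 = 331.24
RR3 = 174 / 331.24 = 0.5253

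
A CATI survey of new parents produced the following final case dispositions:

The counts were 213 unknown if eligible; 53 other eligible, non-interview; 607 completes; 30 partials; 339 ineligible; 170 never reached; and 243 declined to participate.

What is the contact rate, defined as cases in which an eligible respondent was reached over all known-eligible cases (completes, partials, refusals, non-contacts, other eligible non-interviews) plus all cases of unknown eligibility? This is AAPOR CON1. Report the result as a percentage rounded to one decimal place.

Num: 607 + 30 + 243 + 53 = 933
Base: 607 + 30 + 243 + 170 + 53 + 213 = 1316
CON1 = 933 / 1316 = 0.7090

70.9%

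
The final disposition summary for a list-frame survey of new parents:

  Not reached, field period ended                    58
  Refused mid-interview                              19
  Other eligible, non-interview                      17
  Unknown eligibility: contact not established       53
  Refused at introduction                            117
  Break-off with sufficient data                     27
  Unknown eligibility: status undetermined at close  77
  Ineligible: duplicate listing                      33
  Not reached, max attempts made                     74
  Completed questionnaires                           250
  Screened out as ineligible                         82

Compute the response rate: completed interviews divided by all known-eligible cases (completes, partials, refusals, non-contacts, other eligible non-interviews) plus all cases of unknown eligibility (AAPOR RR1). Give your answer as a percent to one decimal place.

36.1%

Refusal or break-off = 117 + 19 = 136
No contact after all attempts = 58 + 74 = 132
Eligibility not determined = 53 + 77 = 130
Not eligible = 82 + 33 = 115
Num: 250
Denominator: 250 + 27 + 136 + 132 + 17 + 130 = 692
RR1 = 250 / 692 = 0.3613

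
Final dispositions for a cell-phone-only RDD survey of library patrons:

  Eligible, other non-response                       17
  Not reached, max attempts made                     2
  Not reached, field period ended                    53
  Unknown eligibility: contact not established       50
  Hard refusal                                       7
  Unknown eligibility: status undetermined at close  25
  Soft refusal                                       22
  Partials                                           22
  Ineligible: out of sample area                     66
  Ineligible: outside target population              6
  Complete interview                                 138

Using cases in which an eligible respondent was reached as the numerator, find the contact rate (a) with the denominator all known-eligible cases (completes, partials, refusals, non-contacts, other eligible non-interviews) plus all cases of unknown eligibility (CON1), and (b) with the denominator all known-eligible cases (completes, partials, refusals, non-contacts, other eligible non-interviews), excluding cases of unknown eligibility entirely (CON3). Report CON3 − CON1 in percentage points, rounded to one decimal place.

17.6

Refusal or break-off = 7 + 22 = 29
No contact after all attempts = 53 + 2 = 55
Unknown if eligible = 50 + 25 = 75
Ineligible = 6 + 66 = 72
Num → 138 + 22 + 29 + 17 = 206
Denom → 138 + 22 + 29 + 55 + 17 + 75 = 336
CON1 = 206 / 336 = 0.6131
Denom → 138 + 22 + 29 + 55 + 17 = 261
CON3 = 206 / 261 = 0.7893
Difference = 78.93 − 61.31 = 17.62 percentage points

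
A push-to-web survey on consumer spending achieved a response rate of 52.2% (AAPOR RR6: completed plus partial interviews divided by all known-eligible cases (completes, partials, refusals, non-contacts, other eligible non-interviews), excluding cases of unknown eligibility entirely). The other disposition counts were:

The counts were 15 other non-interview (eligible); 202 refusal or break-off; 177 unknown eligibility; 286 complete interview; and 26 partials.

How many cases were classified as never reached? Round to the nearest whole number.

69

Numerator = 286 + 26 = 312
RR6 = 312 / D = 0.522
D = 312 / 0.522 = 597.7
Remaining denominator categories sum to 529
never reached = 597.7 − 529 ≈ 69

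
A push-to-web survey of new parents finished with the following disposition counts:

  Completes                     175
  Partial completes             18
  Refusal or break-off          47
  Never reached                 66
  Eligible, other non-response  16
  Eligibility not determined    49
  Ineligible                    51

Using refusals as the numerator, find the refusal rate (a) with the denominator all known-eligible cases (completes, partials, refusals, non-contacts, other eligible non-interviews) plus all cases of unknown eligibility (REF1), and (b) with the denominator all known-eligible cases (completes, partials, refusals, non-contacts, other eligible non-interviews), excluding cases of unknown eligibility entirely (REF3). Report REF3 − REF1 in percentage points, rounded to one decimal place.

Num = 47
Denominator = 175 + 18 + 47 + 66 + 16 + 49 = 371
REF1 = 47 / 371 = 0.1267
Denominator = 175 + 18 + 47 + 66 + 16 = 322
REF3 = 47 / 322 = 0.1460
Difference = 14.60 − 12.67 = 1.93 percentage points

1.9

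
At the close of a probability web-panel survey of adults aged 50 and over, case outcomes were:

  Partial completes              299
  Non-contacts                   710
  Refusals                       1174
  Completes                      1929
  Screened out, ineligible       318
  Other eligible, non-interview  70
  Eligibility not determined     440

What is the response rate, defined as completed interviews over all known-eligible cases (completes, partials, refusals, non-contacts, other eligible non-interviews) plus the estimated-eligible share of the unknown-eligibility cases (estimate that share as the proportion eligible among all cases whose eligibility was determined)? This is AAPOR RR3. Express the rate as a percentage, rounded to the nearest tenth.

42.0%

Numerator → 1929
Eligible (known) → 1929 + 299 + 1174 + 710 + 70 = 4182
e = 4182 / (4182 + 318) = 4182 / 4500 = 0.9293
Eligible share of unknowns → 0.9293 × 440 = 408.89
Base → 4182 + 408.89 = 4590.89
RR3 = 1929 / 4590.89 = 0.4202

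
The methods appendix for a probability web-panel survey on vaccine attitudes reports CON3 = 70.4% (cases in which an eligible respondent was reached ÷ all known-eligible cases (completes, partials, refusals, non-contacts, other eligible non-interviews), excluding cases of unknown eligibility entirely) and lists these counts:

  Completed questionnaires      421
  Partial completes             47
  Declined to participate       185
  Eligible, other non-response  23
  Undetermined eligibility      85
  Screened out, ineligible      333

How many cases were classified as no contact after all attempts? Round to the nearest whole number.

284

Numerator: 421 + 47 + 185 + 23 = 676
CON3 = 676 / D = 0.704
D = 676 / 0.704 = 960.2
Other denominator terms total 676
no contact after all attempts = 960.2 − 676 ≈ 284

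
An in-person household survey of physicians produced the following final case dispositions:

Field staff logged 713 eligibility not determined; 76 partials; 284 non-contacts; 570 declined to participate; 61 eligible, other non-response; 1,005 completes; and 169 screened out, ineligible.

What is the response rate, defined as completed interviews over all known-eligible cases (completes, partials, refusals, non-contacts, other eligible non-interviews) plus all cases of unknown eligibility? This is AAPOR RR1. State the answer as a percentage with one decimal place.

Top = 1005
Denominator = 1005 + 76 + 570 + 284 + 61 + 713 = 2709
RR1 = 1005 / 2709 = 0.3710

37.1%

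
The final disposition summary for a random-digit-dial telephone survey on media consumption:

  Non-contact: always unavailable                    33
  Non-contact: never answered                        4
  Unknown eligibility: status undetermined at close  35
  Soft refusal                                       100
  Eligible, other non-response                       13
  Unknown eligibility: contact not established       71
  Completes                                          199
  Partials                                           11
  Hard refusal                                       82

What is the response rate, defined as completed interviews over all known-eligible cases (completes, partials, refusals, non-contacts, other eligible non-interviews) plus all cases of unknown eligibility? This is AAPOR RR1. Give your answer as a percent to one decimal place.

36.3%

Refusal or break-off = 82 + 100 = 182
Non-contacts = 4 + 33 = 37
Eligibility not determined = 71 + 35 = 106
Top → 199
Base → 199 + 11 + 182 + 37 + 13 + 106 = 548
RR1 = 199 / 548 = 0.3631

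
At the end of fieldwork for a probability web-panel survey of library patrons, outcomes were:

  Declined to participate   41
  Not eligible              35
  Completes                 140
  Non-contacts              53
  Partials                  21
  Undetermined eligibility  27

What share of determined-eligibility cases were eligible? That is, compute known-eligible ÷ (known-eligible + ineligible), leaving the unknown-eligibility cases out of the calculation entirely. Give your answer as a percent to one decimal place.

87.9%

Determined eligible: 140 + 21 + 41 + 53 = 255
e = 255 / (255 + 35) = 255 / 290 = 0.8793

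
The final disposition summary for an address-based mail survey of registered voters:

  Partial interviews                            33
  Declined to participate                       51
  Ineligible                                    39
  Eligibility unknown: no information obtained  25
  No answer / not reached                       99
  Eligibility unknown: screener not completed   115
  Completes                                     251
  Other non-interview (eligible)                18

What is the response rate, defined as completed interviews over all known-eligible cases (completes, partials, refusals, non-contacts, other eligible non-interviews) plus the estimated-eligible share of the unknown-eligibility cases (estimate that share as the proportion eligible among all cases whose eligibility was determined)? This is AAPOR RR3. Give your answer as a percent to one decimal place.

Unknown eligibility = 115 + 25 = 140
Top = 251
Eligible (known) = 251 + 33 + 51 + 99 + 18 = 452
e = 452 / (452 + 39) = 452 / 491 = 0.9206
Estimated eligible among unknowns = 0.9206 × 140 = 128.88
Base = 452 + 128.88 = 580.88
RR3 = 251 / 580.88 = 0.4321

43.2%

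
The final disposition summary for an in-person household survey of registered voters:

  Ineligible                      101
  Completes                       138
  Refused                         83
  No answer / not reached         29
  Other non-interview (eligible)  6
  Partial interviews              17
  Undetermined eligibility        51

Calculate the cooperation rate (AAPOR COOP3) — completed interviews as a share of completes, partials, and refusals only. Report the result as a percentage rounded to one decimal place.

Numerator: 138
Denom: 138 + 17 + 83 = 238
COOP3 = 138 / 238 = 0.5798

58.0%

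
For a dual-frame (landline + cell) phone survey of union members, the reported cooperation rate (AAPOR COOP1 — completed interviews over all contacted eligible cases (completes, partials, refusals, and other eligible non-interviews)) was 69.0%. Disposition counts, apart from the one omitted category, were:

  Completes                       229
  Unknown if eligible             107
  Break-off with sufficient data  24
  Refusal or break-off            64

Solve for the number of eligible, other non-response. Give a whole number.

COOP1 = 229 / D = 0.690
D = 229 / 0.690 = 331.9
Other denominator terms total 317
eligible, other non-response = 331.9 − 317 ≈ 15

15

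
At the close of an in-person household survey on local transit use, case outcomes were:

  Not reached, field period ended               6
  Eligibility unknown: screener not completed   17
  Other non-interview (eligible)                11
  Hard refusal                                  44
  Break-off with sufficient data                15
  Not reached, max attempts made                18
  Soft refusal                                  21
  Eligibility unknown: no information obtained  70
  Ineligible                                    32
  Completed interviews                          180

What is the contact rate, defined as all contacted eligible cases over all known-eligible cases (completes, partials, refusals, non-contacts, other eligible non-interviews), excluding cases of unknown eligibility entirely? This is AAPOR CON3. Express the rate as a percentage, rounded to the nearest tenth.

Refusals = 44 + 21 = 65
Non-contacts = 6 + 18 = 24
Unknown if eligible = 17 + 70 = 87
Numerator = 180 + 15 + 65 + 11 = 271
Denominator = 180 + 15 + 65 + 24 + 11 = 295
CON3 = 271 / 295 = 0.9186

91.9%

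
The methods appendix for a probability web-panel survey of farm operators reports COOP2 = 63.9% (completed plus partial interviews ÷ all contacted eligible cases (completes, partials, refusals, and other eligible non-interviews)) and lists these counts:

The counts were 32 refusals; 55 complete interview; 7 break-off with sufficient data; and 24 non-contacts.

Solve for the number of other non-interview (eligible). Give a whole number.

3

Num: 55 + 7 = 62
COOP2 = 62 / D = 0.639
D = 62 / 0.639 = 97.0
Other denominator terms total 94
other non-interview (eligible) = 97.0 − 94 ≈ 3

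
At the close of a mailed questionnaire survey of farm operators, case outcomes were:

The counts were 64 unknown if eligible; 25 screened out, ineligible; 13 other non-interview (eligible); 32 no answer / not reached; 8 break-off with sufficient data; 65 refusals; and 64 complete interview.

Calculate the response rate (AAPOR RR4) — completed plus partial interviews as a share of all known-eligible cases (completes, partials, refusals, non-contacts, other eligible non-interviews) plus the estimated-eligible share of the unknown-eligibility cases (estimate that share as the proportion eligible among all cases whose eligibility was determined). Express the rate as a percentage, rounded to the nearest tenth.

30.2%

Num → 64 + 8 = 72
Known eligible → 64 + 8 + 65 + 32 + 13 = 182
e = 182 / (182 + 25) = 182 / 207 = 0.8792
Eligible share of unknowns → 0.8792 × 64 = 56.27
Base → 182 + 56.27 = 238.27
RR4 = 72 / 238.27 = 0.3022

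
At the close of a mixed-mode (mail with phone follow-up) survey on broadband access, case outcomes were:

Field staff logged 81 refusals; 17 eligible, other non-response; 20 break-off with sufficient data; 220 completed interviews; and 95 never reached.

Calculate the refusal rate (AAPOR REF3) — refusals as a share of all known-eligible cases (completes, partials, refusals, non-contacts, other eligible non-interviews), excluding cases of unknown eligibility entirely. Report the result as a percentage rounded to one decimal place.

Numerator = 81
Denom = 220 + 20 + 81 + 95 + 17 = 433
REF3 = 81 / 433 = 0.1871

18.7%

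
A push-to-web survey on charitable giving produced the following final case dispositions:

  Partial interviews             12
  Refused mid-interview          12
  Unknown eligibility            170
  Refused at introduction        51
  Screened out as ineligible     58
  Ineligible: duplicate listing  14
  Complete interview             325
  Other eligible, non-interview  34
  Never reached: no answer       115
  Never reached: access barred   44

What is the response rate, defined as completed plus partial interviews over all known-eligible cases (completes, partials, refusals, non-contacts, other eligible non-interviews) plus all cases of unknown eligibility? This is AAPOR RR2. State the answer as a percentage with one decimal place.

44.2%

Refusals = 51 + 12 = 63
Non-contacts = 115 + 44 = 159
Out of scope = 58 + 14 = 72
Numerator → 325 + 12 = 337
Denom → 325 + 12 + 63 + 159 + 34 + 170 = 763
RR2 = 337 / 763 = 0.4417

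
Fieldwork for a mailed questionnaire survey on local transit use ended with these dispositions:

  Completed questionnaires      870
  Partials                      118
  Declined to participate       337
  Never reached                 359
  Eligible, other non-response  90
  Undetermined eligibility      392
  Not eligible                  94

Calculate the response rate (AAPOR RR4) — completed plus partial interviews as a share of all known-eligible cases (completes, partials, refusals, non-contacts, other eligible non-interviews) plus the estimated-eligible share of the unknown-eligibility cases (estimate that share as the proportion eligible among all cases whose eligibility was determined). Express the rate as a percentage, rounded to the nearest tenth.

Numerator → 870 + 118 = 988
Known eligible → 870 + 118 + 337 + 359 + 90 = 1774
e = 1774 / (1774 + 94) = 1774 / 1868 = 0.9497
Eligible share of unknowns → 0.9497 × 392 = 372.28
Denominator → 1774 + 372.28 = 2146.28
RR4 = 988 / 2146.28 = 0.4603

46.0%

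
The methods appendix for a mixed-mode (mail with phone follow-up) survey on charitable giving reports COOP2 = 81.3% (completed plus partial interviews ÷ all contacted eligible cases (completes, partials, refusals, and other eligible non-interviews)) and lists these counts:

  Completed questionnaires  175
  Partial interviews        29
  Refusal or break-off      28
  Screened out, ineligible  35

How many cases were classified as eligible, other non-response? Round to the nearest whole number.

Top → 175 + 29 = 204
COOP2 = 204 / D = 0.813
D = 204 / 0.813 = 250.9
Remaining denominator categories sum to 232
eligible, other non-response = 250.9 − 232 ≈ 19

19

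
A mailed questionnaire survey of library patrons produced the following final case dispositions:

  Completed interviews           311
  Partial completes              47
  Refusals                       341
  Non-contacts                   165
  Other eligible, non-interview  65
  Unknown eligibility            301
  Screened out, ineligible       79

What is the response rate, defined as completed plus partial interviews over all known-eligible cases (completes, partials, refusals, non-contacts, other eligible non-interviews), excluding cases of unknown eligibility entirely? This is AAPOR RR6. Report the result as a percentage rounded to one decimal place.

Top = 311 + 47 = 358
Denom = 311 + 47 + 341 + 165 + 65 = 929
RR6 = 358 / 929 = 0.3854

38.5%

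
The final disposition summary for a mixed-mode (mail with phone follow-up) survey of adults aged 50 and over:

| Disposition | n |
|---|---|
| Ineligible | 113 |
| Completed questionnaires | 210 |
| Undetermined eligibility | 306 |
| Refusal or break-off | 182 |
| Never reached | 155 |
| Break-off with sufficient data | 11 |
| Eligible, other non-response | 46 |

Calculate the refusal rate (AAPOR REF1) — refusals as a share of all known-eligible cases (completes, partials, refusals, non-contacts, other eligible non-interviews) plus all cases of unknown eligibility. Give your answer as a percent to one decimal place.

20.0%

Top = 182
Denom = 210 + 11 + 182 + 155 + 46 + 306 = 910
REF1 = 182 / 910 = 0.2000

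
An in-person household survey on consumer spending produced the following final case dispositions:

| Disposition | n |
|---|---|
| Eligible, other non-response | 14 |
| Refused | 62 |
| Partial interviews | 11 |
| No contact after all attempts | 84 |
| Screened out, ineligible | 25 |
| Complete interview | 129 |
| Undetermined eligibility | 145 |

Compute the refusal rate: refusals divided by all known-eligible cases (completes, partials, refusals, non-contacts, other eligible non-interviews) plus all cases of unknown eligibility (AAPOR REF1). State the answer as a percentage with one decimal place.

Num: 62
Base: 129 + 11 + 62 + 84 + 14 + 145 = 445
REF1 = 62 / 445 = 0.1393

13.9%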